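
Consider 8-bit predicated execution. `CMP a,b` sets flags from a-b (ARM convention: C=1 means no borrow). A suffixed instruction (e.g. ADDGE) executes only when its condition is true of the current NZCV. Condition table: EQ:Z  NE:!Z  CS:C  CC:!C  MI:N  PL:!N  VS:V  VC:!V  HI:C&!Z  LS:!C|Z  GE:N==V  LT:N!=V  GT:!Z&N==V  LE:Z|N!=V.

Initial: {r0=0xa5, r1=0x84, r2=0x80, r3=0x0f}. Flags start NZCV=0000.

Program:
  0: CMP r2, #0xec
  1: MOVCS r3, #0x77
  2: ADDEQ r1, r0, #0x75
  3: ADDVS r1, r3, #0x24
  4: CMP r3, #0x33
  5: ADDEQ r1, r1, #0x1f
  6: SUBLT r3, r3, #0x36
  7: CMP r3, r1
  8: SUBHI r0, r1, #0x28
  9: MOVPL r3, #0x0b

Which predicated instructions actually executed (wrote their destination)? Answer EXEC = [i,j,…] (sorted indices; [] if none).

0: ✓ CMP  NZCV=1000
1: · MOVCS
2: · ADDEQ
3: · ADDVS
4: ✓ CMP  NZCV=1000
5: · ADDEQ
6: ✓ SUBLT  r3←0xd9
7: ✓ CMP  NZCV=0010
8: ✓ SUBHI  r0←0x5c
9: ✓ MOVPL  r3←0x0b

EXEC = [6,8,9]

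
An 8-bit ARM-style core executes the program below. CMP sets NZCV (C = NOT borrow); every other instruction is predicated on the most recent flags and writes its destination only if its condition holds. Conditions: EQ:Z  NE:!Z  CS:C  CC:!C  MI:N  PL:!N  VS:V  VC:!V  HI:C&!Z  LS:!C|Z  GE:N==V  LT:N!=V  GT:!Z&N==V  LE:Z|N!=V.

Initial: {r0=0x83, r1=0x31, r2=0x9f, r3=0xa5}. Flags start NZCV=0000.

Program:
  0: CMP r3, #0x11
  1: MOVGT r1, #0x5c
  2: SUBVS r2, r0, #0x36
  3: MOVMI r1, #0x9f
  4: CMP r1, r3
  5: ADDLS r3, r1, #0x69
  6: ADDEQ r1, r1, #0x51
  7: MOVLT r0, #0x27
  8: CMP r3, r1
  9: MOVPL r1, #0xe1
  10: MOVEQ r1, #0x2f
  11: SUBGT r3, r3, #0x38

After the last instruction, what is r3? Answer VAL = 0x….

VAL = 0xd0

[0] flags=1010 → (cmp)
[1] flags=1010 GT?F → skip
[2] flags=1010 VS?F → skip
[3] flags=1010 MI?T → r1=0x9f
[4] flags=1000 → (cmp)
[5] flags=1000 LS?T → r3=0x08
[6] flags=1000 EQ?F → skip
[7] flags=1000 LT?T → r0=0x27
[8] flags=0000 → (cmp)
[9] flags=0000 PL?T → r1=0xe1
[10] flags=0000 EQ?F → skip
[11] flags=0000 GT?T → r3=0xd0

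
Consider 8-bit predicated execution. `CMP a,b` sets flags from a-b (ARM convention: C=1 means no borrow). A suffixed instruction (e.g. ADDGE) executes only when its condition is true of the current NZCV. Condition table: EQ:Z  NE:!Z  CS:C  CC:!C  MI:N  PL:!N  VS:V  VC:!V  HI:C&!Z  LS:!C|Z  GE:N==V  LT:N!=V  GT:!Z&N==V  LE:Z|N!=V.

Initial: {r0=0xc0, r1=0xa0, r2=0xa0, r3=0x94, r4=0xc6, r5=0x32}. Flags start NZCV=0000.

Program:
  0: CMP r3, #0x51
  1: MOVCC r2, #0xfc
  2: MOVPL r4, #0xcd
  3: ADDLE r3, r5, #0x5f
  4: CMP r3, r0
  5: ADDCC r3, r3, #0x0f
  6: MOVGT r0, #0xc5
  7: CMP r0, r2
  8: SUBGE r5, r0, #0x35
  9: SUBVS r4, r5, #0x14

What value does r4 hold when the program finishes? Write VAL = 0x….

VAL = 0xcd

0: ✓ CMP  NZCV=0011
1: · MOVCC
2: ✓ MOVPL  r4←0xcd
3: ✓ ADDLE  r3←0x91
4: ✓ CMP  NZCV=1000
5: ✓ ADDCC  r3←0xa0
6: · MOVGT
7: ✓ CMP  NZCV=0010
8: ✓ SUBGE  r5←0x8b
9: · SUBVS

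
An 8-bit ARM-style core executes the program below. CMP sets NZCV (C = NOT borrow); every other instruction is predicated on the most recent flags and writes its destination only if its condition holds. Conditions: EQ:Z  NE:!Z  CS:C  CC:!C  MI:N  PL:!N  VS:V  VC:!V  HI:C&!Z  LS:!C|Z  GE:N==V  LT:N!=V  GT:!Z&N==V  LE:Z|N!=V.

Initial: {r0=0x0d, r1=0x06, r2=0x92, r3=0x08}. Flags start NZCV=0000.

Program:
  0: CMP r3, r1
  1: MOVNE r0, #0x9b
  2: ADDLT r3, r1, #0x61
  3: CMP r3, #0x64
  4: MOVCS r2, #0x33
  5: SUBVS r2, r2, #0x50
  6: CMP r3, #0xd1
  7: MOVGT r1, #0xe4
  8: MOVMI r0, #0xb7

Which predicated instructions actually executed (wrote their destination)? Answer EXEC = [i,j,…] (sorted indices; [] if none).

EXEC = [1,7]

[0] flags=0010 → (cmp)
[1] flags=0010 NE?T → r0=0x9b
[2] flags=0010 LT?F → skip
[3] flags=1000 → (cmp)
[4] flags=1000 CS?F → skip
[5] flags=1000 VS?F → skip
[6] flags=0000 → (cmp)
[7] flags=0000 GT?T → r1=0xe4
[8] flags=0000 MI?F → skip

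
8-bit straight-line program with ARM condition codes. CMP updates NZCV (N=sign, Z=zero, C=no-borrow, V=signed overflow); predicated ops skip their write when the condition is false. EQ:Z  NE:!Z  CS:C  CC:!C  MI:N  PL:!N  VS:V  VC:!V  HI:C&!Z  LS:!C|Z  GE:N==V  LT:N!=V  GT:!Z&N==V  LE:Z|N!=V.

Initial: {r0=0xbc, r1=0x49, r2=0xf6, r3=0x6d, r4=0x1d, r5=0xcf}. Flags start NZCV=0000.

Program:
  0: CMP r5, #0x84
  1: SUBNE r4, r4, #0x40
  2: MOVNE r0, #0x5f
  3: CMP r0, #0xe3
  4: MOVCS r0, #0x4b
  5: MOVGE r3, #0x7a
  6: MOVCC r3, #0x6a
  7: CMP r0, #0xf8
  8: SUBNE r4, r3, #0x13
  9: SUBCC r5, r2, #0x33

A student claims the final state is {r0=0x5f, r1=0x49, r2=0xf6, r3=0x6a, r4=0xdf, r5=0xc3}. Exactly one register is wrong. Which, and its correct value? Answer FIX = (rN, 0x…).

FIX = (r4, 0x57)

0: ✓ CMP  NZCV=0010
1: ✓ SUBNE  r4←0xdd
2: ✓ MOVNE  r0←0x5f
3: ✓ CMP  NZCV=0000
4: · MOVCS
5: ✓ MOVGE  r3←0x7a
6: ✓ MOVCC  r3←0x6a
7: ✓ CMP  NZCV=0000
8: ✓ SUBNE  r4←0x57
9: ✓ SUBCC  r5←0xc3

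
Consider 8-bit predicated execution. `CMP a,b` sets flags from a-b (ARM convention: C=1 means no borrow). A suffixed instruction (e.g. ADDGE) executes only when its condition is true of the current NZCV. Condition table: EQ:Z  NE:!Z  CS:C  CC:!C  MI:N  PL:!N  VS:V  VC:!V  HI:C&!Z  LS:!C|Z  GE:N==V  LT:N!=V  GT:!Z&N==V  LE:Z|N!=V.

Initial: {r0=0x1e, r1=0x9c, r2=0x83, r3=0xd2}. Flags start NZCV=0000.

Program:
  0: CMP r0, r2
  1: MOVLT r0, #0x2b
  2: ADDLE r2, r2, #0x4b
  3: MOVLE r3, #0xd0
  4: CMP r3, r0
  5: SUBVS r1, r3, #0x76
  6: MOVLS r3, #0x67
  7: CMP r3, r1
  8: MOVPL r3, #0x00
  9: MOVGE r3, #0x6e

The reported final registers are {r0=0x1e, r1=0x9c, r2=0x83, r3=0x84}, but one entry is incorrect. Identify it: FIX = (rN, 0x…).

0: ✓ CMP  NZCV=1001
1: · MOVLT
2: · ADDLE
3: · MOVLE
4: ✓ CMP  NZCV=1010
5: · SUBVS
6: · MOVLS
7: ✓ CMP  NZCV=0010
8: ✓ MOVPL  r3←0x00
9: ✓ MOVGE  r3←0x6e

FIX = (r3, 0x6e)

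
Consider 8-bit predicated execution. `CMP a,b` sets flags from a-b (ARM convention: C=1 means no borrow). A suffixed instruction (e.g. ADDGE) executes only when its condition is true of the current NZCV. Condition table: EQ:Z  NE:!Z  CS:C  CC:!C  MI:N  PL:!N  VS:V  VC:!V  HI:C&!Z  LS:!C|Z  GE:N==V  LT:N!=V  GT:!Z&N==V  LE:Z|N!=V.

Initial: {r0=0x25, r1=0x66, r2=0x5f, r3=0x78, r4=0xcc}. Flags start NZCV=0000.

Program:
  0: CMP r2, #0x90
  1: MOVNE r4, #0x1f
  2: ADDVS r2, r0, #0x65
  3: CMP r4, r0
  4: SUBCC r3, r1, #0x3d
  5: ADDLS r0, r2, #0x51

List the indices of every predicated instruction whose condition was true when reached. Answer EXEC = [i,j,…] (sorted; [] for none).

[0] flags=1001 → (cmp)
[1] flags=1001 NE?T → r4=0x1f
[2] flags=1001 VS?T → r2=0x8a
[3] flags=1000 → (cmp)
[4] flags=1000 CC?T → r3=0x29
[5] flags=1000 LS?T → r0=0xdb

EXEC = [1,2,4,5]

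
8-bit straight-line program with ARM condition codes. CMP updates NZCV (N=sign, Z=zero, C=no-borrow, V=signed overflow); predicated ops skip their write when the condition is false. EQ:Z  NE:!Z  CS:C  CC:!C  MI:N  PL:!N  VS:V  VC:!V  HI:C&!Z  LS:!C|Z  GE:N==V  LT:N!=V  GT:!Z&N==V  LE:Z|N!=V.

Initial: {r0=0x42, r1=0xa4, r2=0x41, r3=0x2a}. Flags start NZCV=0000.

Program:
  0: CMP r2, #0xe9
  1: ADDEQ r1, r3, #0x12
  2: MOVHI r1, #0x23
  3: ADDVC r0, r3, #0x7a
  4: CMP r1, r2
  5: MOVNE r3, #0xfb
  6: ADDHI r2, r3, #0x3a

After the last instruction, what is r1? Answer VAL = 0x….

VAL = 0xa4

[0] flags=0000 → (cmp)
[1] flags=0000 EQ?F → skip
[2] flags=0000 HI?F → skip
[3] flags=0000 VC?T → r0=0xa4
[4] flags=0011 → (cmp)
[5] flags=0011 NE?T → r3=0xfb
[6] flags=0011 HI?T → r2=0x35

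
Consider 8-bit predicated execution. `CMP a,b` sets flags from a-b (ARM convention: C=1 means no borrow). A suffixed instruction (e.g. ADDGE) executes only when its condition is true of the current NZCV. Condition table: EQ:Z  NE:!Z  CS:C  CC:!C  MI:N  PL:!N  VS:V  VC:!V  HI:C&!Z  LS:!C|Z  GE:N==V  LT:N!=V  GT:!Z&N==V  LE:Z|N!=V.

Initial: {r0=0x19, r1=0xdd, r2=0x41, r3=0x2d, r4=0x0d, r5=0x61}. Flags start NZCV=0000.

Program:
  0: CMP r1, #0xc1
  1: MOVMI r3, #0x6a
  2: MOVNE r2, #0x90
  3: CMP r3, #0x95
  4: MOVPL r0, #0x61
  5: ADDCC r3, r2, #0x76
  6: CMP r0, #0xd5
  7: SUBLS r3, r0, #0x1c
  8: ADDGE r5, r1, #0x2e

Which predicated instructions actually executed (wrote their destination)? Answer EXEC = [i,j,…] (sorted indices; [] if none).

0: ✓ CMP  NZCV=0010
1: · MOVMI
2: ✓ MOVNE  r2←0x90
3: ✓ CMP  NZCV=1001
4: · MOVPL
5: ✓ ADDCC  r3←0x06
6: ✓ CMP  NZCV=0000
7: ✓ SUBLS  r3←0xfd
8: ✓ ADDGE  r5←0x0b

EXEC = [2,5,7,8]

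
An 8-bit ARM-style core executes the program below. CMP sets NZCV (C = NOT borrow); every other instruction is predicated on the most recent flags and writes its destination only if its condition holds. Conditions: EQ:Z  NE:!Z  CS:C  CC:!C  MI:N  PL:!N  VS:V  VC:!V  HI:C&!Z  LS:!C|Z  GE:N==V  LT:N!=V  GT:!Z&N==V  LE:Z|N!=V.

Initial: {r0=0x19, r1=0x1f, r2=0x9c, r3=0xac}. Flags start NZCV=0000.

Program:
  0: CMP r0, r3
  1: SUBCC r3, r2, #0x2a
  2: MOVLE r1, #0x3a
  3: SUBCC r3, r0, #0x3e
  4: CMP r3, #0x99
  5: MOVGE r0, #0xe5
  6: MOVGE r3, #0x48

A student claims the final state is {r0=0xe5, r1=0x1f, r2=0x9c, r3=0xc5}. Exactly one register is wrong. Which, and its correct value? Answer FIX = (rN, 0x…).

0: ✓ CMP  NZCV=0000
1: ✓ SUBCC  r3←0x72
2: · MOVLE
3: ✓ SUBCC  r3←0xdb
4: ✓ CMP  NZCV=0010
5: ✓ MOVGE  r0←0xe5
6: ✓ MOVGE  r3←0x48

FIX = (r3, 0x48)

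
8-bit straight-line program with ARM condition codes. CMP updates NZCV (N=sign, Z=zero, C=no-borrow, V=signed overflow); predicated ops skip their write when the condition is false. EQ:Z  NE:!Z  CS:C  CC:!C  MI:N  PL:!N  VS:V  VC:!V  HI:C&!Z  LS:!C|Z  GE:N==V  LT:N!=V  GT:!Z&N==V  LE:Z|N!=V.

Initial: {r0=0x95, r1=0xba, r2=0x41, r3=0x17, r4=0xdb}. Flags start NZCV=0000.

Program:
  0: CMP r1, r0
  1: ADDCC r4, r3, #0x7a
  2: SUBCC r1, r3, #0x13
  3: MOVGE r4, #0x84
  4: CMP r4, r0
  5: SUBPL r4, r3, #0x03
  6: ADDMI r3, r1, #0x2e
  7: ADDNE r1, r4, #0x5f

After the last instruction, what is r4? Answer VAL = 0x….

[0] flags=0010 → (cmp)
[1] flags=0010 CC?F → skip
[2] flags=0010 CC?F → skip
[3] flags=0010 GE?T → r4=0x84
[4] flags=1000 → (cmp)
[5] flags=1000 PL?F → skip
[6] flags=1000 MI?T → r3=0xe8
[7] flags=1000 NE?T → r1=0xe3

VAL = 0x84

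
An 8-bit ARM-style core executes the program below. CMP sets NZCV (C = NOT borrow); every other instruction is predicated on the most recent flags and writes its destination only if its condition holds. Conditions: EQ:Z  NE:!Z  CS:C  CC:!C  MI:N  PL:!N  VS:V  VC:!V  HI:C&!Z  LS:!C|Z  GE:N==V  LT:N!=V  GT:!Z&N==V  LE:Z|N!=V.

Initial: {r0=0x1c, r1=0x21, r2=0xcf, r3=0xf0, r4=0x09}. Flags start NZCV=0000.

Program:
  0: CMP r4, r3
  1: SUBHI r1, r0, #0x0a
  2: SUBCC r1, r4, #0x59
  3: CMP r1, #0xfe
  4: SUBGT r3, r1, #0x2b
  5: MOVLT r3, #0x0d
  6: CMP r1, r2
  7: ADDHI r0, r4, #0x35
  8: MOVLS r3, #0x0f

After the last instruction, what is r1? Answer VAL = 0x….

0: ✓ CMP  NZCV=0000
1: · SUBHI
2: ✓ SUBCC  r1←0xb0
3: ✓ CMP  NZCV=1000
4: · SUBGT
5: ✓ MOVLT  r3←0x0d
6: ✓ CMP  NZCV=1000
7: · ADDHI
8: ✓ MOVLS  r3←0x0f

VAL = 0xb0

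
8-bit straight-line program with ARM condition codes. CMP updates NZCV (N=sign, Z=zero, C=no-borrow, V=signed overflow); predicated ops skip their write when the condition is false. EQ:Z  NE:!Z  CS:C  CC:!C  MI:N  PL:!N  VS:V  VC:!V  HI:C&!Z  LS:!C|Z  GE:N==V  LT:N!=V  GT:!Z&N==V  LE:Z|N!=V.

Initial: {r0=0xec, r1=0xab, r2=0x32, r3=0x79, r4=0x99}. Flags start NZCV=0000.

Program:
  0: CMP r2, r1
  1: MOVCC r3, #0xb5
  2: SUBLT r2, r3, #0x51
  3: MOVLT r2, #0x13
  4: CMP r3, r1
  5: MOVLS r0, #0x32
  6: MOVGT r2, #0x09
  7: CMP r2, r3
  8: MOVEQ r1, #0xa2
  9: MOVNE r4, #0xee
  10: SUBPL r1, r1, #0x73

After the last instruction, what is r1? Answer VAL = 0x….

[0] flags=1001 → (cmp)
[1] flags=1001 CC?T → r3=0xb5
[2] flags=1001 LT?F → skip
[3] flags=1001 LT?F → skip
[4] flags=0010 → (cmp)
[5] flags=0010 LS?F → skip
[6] flags=0010 GT?T → r2=0x09
[7] flags=0000 → (cmp)
[8] flags=0000 EQ?F → skip
[9] flags=0000 NE?T → r4=0xee
[10] flags=0000 PL?T → r1=0x38

VAL = 0x38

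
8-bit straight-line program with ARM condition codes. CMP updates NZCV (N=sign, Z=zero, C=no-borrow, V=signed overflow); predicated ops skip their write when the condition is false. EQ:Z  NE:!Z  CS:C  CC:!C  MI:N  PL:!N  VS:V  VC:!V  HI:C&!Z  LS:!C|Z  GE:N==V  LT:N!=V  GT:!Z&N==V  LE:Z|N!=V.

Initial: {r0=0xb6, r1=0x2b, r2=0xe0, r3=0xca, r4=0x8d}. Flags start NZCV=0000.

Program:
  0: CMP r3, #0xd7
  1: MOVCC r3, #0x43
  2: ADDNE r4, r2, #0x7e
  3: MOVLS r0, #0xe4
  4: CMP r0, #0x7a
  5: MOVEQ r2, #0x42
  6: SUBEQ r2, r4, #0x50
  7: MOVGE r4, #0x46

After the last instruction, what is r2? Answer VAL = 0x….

[0] flags=1000 → (cmp)
[1] flags=1000 CC?T → r3=0x43
[2] flags=1000 NE?T → r4=0x5e
[3] flags=1000 LS?T → r0=0xe4
[4] flags=0011 → (cmp)
[5] flags=0011 EQ?F → skip
[6] flags=0011 EQ?F → skip
[7] flags=0011 GE?F → skip

VAL = 0xe0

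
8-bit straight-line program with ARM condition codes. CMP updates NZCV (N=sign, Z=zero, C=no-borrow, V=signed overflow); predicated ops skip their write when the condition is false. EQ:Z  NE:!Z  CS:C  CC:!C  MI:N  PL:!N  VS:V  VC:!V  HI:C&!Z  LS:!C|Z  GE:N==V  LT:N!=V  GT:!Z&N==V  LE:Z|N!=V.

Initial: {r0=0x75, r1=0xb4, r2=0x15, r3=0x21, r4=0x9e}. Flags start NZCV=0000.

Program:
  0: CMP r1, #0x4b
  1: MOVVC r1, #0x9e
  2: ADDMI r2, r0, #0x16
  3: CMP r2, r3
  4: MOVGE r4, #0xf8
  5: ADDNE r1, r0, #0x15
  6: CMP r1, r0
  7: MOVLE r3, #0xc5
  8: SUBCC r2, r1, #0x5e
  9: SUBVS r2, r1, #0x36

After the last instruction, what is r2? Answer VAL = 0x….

0: ✓ CMP  NZCV=0011
1: · MOVVC
2: · ADDMI
3: ✓ CMP  NZCV=1000
4: · MOVGE
5: ✓ ADDNE  r1←0x8a
6: ✓ CMP  NZCV=0011
7: ✓ MOVLE  r3←0xc5
8: · SUBCC
9: ✓ SUBVS  r2←0x54

VAL = 0x54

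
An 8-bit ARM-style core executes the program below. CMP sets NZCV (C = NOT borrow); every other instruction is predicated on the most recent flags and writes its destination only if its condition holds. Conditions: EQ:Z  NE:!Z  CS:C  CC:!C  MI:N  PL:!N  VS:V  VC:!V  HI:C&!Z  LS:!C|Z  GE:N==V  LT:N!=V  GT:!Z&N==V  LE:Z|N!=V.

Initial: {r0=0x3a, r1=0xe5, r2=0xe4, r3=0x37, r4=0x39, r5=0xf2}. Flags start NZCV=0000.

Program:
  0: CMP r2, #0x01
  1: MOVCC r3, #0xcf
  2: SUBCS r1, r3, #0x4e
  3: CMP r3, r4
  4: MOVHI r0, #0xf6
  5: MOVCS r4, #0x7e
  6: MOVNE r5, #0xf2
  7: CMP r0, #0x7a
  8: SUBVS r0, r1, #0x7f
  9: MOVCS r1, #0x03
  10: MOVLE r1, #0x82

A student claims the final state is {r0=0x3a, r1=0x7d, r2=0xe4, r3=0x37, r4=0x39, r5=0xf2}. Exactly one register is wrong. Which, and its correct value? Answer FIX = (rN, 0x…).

[0] flags=1010 → (cmp)
[1] flags=1010 CC?F → skip
[2] flags=1010 CS?T → r1=0xe9
[3] flags=1000 → (cmp)
[4] flags=1000 HI?F → skip
[5] flags=1000 CS?F → skip
[6] flags=1000 NE?T → r5=0xf2
[7] flags=1000 → (cmp)
[8] flags=1000 VS?F → skip
[9] flags=1000 CS?F → skip
[10] flags=1000 LE?T → r1=0x82

FIX = (r1, 0x82)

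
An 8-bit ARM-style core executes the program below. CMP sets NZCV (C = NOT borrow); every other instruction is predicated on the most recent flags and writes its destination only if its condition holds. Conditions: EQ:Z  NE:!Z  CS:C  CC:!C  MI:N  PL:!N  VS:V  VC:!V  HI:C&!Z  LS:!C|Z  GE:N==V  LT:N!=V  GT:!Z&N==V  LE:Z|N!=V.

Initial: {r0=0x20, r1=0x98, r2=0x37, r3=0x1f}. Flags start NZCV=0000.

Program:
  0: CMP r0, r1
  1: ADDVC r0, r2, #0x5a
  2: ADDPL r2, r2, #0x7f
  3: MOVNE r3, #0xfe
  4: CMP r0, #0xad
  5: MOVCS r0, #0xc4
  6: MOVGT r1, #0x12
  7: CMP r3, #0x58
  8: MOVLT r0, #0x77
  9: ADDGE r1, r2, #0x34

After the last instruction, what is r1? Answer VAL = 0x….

[0] flags=1001 → (cmp)
[1] flags=1001 VC?F → skip
[2] flags=1001 PL?F → skip
[3] flags=1001 NE?T → r3=0xfe
[4] flags=0000 → (cmp)
[5] flags=0000 CS?F → skip
[6] flags=0000 GT?T → r1=0x12
[7] flags=1010 → (cmp)
[8] flags=1010 LT?T → r0=0x77
[9] flags=1010 GE?F → skip

VAL = 0x12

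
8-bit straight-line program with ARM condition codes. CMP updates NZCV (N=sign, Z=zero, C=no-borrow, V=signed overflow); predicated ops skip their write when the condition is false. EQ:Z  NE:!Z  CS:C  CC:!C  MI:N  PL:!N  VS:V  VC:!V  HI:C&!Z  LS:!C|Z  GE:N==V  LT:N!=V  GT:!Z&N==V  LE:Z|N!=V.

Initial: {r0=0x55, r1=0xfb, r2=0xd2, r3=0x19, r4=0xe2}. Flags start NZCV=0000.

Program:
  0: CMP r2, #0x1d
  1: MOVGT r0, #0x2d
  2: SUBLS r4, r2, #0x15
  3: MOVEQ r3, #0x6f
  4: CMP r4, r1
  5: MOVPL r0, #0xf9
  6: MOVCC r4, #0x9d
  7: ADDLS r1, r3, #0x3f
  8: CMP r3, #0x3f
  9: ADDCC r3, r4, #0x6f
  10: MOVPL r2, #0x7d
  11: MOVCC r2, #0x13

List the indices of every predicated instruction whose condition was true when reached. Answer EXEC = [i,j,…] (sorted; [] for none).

EXEC = [6,7,9,11]

[0] flags=1010 → (cmp)
[1] flags=1010 GT?F → skip
[2] flags=1010 LS?F → skip
[3] flags=1010 EQ?F → skip
[4] flags=1000 → (cmp)
[5] flags=1000 PL?F → skip
[6] flags=1000 CC?T → r4=0x9d
[7] flags=1000 LS?T → r1=0x58
[8] flags=1000 → (cmp)
[9] flags=1000 CC?T → r3=0x0c
[10] flags=1000 PL?F → skip
[11] flags=1000 CC?T → r2=0x13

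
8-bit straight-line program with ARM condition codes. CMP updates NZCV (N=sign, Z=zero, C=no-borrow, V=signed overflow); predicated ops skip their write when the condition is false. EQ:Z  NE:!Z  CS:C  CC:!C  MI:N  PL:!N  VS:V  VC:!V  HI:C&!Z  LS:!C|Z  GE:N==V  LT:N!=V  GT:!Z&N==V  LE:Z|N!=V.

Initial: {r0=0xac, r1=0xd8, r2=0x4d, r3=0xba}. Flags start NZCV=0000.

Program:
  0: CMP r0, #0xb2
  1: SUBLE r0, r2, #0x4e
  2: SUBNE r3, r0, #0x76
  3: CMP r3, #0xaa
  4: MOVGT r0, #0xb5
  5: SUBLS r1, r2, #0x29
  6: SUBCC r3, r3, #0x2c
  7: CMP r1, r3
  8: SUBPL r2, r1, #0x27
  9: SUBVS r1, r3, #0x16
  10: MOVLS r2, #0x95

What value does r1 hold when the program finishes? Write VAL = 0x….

VAL = 0x24

0: ✓ CMP  NZCV=1000
1: ✓ SUBLE  r0←0xff
2: ✓ SUBNE  r3←0x89
3: ✓ CMP  NZCV=1000
4: · MOVGT
5: ✓ SUBLS  r1←0x24
6: ✓ SUBCC  r3←0x5d
7: ✓ CMP  NZCV=1000
8: · SUBPL
9: · SUBVS
10: ✓ MOVLS  r2←0x95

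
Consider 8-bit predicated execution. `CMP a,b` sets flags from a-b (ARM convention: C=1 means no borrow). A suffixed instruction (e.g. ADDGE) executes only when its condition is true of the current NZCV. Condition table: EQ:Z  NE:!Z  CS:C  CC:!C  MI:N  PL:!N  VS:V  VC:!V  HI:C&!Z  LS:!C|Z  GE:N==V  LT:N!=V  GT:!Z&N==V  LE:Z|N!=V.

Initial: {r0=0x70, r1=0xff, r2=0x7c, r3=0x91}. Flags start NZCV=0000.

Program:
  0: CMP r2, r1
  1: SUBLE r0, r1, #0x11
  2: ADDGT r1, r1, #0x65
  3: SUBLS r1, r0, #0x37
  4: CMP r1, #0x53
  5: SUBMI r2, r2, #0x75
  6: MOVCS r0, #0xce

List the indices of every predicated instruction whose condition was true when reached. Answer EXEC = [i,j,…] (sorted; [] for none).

0: ✓ CMP  NZCV=0000
1: · SUBLE
2: ✓ ADDGT  r1←0x64
3: ✓ SUBLS  r1←0x39
4: ✓ CMP  NZCV=1000
5: ✓ SUBMI  r2←0x07
6: · MOVCS

EXEC = [2,3,5]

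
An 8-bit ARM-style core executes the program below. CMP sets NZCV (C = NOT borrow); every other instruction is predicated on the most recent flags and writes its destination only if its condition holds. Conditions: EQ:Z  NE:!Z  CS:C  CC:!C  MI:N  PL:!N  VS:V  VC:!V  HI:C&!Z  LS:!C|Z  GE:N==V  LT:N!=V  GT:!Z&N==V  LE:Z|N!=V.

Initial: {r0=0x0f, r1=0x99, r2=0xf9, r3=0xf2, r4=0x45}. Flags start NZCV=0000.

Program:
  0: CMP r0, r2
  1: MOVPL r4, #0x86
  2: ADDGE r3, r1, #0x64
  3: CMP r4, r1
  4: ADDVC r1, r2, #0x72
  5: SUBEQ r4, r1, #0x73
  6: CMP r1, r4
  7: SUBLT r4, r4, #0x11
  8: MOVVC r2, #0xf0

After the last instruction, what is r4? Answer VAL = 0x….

[0] flags=0000 → (cmp)
[1] flags=0000 PL?T → r4=0x86
[2] flags=0000 GE?T → r3=0xfd
[3] flags=1000 → (cmp)
[4] flags=1000 VC?T → r1=0x6b
[5] flags=1000 EQ?F → skip
[6] flags=1001 → (cmp)
[7] flags=1001 LT?F → skip
[8] flags=1001 VC?F → skip

VAL = 0x86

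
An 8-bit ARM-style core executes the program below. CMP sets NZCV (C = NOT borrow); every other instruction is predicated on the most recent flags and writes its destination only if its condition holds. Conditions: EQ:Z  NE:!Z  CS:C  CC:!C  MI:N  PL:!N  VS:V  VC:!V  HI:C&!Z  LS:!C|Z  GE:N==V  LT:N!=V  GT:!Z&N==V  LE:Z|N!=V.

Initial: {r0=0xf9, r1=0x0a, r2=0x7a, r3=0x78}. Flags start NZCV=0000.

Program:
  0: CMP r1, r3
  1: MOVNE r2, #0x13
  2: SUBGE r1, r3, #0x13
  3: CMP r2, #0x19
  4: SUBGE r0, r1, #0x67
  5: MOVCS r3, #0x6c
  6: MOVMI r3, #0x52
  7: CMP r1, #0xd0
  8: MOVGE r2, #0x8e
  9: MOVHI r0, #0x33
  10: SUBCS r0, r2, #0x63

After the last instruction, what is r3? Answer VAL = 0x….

[0] flags=1000 → (cmp)
[1] flags=1000 NE?T → r2=0x13
[2] flags=1000 GE?F → skip
[3] flags=1000 → (cmp)
[4] flags=1000 GE?F → skip
[5] flags=1000 CS?F → skip
[6] flags=1000 MI?T → r3=0x52
[7] flags=0000 → (cmp)
[8] flags=0000 GE?T → r2=0x8e
[9] flags=0000 HI?F → skip
[10] flags=0000 CS?F → skip

VAL = 0x52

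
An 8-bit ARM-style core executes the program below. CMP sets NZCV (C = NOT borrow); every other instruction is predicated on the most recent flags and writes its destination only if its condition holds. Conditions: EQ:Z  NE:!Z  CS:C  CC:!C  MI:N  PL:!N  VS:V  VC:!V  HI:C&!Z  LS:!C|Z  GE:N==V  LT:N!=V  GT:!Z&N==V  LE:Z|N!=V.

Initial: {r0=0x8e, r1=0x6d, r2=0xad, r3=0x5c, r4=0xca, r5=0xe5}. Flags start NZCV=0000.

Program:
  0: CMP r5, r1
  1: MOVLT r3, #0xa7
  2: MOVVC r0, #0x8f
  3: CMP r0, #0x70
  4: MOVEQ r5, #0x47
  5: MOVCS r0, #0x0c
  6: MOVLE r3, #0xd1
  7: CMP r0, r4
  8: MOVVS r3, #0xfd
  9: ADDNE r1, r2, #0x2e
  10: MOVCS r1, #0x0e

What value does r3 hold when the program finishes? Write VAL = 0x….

0: ✓ CMP  NZCV=0011
1: ✓ MOVLT  r3←0xa7
2: · MOVVC
3: ✓ CMP  NZCV=0011
4: · MOVEQ
5: ✓ MOVCS  r0←0x0c
6: ✓ MOVLE  r3←0xd1
7: ✓ CMP  NZCV=0000
8: · MOVVS
9: ✓ ADDNE  r1←0xdb
10: · MOVCS

VAL = 0xd1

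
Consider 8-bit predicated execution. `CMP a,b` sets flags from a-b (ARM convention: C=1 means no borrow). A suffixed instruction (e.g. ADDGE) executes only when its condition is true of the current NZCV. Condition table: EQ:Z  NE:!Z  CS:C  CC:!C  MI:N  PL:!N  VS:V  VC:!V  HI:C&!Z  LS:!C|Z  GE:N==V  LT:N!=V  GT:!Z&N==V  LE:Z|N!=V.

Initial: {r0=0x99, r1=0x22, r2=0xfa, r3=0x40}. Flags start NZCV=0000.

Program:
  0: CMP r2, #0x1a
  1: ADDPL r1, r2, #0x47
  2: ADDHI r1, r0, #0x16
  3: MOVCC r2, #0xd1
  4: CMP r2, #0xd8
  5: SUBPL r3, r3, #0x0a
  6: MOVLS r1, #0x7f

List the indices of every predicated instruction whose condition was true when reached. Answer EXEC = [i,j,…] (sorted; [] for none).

EXEC = [2,5]

0: ✓ CMP  NZCV=1010
1: · ADDPL
2: ✓ ADDHI  r1←0xaf
3: · MOVCC
4: ✓ CMP  NZCV=0010
5: ✓ SUBPL  r3←0x36
6: · MOVLS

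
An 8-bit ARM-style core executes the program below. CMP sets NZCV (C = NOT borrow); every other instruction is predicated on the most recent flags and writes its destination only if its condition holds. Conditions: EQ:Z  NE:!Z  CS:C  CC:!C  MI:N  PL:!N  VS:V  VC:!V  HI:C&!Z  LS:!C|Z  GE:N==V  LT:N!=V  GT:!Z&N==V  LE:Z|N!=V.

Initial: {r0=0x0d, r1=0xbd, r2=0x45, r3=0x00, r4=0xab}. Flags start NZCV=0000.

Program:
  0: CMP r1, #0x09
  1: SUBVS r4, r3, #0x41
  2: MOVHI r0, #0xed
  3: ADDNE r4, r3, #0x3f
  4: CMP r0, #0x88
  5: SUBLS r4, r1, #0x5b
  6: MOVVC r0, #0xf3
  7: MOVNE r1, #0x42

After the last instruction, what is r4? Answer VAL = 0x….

[0] flags=1010 → (cmp)
[1] flags=1010 VS?F → skip
[2] flags=1010 HI?T → r0=0xed
[3] flags=1010 NE?T → r4=0x3f
[4] flags=0010 → (cmp)
[5] flags=0010 LS?F → skip
[6] flags=0010 VC?T → r0=0xf3
[7] flags=0010 NE?T → r1=0x42

VAL = 0x3f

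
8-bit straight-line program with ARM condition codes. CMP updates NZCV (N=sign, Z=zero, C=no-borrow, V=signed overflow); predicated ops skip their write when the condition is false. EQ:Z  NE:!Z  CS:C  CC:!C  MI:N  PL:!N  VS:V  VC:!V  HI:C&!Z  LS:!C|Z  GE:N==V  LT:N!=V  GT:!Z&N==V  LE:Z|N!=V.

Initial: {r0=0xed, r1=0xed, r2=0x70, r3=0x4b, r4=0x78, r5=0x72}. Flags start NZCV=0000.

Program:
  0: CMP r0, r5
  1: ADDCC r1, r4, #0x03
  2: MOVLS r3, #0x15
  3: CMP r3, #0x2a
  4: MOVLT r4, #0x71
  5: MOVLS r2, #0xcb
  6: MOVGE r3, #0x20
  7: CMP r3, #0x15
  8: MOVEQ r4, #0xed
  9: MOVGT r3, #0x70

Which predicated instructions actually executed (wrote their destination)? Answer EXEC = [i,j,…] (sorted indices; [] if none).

EXEC = [6,9]

[0] flags=0011 → (cmp)
[1] flags=0011 CC?F → skip
[2] flags=0011 LS?F → skip
[3] flags=0010 → (cmp)
[4] flags=0010 LT?F → skip
[5] flags=0010 LS?F → skip
[6] flags=0010 GE?T → r3=0x20
[7] flags=0010 → (cmp)
[8] flags=0010 EQ?F → skip
[9] flags=0010 GT?T → r3=0x70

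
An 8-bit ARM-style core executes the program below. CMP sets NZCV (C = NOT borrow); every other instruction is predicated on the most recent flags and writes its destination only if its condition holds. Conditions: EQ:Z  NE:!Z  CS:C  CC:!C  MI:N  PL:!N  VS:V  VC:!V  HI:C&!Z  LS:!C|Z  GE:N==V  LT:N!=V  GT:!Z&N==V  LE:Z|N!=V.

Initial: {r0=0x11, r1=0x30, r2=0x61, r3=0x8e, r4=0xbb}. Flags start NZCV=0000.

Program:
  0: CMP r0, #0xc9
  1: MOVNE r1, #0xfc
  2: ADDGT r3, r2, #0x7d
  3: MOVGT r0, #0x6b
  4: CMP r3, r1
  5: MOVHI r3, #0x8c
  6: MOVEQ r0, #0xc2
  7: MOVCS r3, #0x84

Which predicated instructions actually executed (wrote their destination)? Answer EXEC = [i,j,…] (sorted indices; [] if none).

0: ✓ CMP  NZCV=0000
1: ✓ MOVNE  r1←0xfc
2: ✓ ADDGT  r3←0xde
3: ✓ MOVGT  r0←0x6b
4: ✓ CMP  NZCV=1000
5: · MOVHI
6: · MOVEQ
7: · MOVCS

EXEC = [1,2,3]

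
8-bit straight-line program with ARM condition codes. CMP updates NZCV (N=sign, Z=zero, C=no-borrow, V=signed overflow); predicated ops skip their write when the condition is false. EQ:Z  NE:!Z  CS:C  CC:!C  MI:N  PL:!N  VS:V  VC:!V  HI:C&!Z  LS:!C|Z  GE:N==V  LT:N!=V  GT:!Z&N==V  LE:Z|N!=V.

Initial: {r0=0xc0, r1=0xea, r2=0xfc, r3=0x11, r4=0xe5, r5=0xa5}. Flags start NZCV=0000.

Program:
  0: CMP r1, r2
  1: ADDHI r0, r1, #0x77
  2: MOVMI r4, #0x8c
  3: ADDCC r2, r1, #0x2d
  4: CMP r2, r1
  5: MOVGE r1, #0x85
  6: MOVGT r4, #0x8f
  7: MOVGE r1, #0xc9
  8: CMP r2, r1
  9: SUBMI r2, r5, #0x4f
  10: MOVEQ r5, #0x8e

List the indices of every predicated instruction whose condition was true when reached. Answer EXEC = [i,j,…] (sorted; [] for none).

EXEC = [2,3,5,6,7]

[0] flags=1000 → (cmp)
[1] flags=1000 HI?F → skip
[2] flags=1000 MI?T → r4=0x8c
[3] flags=1000 CC?T → r2=0x17
[4] flags=0000 → (cmp)
[5] flags=0000 GE?T → r1=0x85
[6] flags=0000 GT?T → r4=0x8f
[7] flags=0000 GE?T → r1=0xc9
[8] flags=0000 → (cmp)
[9] flags=0000 MI?F → skip
[10] flags=0000 EQ?F → skip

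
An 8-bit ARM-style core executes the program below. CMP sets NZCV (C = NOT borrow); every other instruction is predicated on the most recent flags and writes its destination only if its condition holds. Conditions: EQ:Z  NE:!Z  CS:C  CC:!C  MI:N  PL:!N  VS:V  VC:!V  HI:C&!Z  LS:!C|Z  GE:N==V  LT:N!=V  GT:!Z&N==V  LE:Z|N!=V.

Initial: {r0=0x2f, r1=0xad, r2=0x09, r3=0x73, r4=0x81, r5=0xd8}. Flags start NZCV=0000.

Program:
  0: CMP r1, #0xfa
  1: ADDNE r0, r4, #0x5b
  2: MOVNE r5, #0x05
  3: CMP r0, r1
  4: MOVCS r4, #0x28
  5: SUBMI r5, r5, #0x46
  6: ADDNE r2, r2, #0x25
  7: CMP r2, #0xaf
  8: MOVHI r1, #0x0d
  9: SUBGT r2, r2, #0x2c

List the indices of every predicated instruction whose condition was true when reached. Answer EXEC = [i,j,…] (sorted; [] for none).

[0] flags=1000 → (cmp)
[1] flags=1000 NE?T → r0=0xdc
[2] flags=1000 NE?T → r5=0x05
[3] flags=0010 → (cmp)
[4] flags=0010 CS?T → r4=0x28
[5] flags=0010 MI?F → skip
[6] flags=0010 NE?T → r2=0x2e
[7] flags=0000 → (cmp)
[8] flags=0000 HI?F → skip
[9] flags=0000 GT?T → r2=0x02

EXEC = [1,2,4,6,9]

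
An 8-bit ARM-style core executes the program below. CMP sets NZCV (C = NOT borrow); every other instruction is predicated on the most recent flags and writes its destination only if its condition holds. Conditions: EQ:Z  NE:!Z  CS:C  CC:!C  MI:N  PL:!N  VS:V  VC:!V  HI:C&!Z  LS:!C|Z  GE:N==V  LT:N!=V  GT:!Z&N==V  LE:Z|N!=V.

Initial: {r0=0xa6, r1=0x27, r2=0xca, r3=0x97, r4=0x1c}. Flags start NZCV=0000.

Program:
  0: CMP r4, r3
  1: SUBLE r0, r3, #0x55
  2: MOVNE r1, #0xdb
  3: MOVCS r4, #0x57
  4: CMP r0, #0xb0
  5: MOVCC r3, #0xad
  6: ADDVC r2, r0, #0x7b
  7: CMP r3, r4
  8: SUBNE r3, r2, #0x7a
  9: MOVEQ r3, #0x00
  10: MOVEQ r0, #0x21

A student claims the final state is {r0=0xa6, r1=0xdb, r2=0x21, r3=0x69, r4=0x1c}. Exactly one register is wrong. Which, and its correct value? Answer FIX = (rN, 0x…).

[0] flags=1001 → (cmp)
[1] flags=1001 LE?F → skip
[2] flags=1001 NE?T → r1=0xdb
[3] flags=1001 CS?F → skip
[4] flags=1000 → (cmp)
[5] flags=1000 CC?T → r3=0xad
[6] flags=1000 VC?T → r2=0x21
[7] flags=1010 → (cmp)
[8] flags=1010 NE?T → r3=0xa7
[9] flags=1010 EQ?F → skip
[10] flags=1010 EQ?F → skip

FIX = (r3, 0xa7)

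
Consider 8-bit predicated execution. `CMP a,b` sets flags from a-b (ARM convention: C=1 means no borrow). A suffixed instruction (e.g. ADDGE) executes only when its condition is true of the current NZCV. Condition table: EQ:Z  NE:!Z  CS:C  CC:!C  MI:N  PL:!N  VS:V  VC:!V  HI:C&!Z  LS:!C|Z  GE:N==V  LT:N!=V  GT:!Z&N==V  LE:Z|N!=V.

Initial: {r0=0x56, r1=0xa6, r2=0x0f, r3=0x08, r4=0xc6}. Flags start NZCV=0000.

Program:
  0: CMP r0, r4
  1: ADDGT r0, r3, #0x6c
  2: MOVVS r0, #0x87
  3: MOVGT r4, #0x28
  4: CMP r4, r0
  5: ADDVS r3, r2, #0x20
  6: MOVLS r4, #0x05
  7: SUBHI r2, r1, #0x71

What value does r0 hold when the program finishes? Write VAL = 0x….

[0] flags=1001 → (cmp)
[1] flags=1001 GT?T → r0=0x74
[2] flags=1001 VS?T → r0=0x87
[3] flags=1001 GT?T → r4=0x28
[4] flags=1001 → (cmp)
[5] flags=1001 VS?T → r3=0x2f
[6] flags=1001 LS?T → r4=0x05
[7] flags=1001 HI?F → skip

VAL = 0x87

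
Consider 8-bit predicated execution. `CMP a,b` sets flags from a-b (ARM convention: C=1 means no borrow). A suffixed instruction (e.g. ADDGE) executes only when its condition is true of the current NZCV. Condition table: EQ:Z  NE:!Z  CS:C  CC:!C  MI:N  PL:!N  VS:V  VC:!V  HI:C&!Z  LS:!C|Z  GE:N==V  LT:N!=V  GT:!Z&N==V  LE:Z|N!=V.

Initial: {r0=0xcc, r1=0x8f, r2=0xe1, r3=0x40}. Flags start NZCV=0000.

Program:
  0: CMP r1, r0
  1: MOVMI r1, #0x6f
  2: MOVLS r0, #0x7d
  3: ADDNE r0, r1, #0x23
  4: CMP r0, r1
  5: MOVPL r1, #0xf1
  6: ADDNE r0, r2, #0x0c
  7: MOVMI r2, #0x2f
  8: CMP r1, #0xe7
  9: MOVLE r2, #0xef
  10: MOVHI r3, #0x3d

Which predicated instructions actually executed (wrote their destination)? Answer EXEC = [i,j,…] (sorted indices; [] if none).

EXEC = [1,2,3,5,6,10]

[0] flags=1000 → (cmp)
[1] flags=1000 MI?T → r1=0x6f
[2] flags=1000 LS?T → r0=0x7d
[3] flags=1000 NE?T → r0=0x92
[4] flags=0011 → (cmp)
[5] flags=0011 PL?T → r1=0xf1
[6] flags=0011 NE?T → r0=0xed
[7] flags=0011 MI?F → skip
[8] flags=0010 → (cmp)
[9] flags=0010 LE?F → skip
[10] flags=0010 HI?T → r3=0x3d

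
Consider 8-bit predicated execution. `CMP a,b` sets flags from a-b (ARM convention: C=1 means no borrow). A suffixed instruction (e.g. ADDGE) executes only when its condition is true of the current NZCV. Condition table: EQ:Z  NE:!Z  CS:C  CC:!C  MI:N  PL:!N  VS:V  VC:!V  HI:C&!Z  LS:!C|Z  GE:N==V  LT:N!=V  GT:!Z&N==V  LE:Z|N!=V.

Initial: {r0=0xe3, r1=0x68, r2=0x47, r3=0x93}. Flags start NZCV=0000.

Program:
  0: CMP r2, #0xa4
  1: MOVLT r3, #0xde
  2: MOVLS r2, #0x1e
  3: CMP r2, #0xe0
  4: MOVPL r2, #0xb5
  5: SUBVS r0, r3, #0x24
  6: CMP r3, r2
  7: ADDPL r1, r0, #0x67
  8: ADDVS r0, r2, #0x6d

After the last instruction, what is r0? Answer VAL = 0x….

0: ✓ CMP  NZCV=1001
1: · MOVLT
2: ✓ MOVLS  r2←0x1e
3: ✓ CMP  NZCV=0000
4: ✓ MOVPL  r2←0xb5
5: · SUBVS
6: ✓ CMP  NZCV=1000
7: · ADDPL
8: · ADDVS

VAL = 0xe3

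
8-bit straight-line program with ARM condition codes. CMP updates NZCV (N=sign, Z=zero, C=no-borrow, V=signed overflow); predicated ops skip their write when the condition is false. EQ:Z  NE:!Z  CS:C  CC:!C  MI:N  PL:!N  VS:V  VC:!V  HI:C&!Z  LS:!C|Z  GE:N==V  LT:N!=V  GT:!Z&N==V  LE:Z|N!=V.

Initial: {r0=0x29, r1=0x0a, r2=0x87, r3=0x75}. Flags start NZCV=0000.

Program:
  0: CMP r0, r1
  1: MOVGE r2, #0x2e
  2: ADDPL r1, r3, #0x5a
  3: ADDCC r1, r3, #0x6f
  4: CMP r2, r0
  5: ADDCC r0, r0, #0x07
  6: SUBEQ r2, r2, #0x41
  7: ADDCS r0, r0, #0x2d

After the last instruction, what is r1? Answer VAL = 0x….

VAL = 0xcf

[0] flags=0010 → (cmp)
[1] flags=0010 GE?T → r2=0x2e
[2] flags=0010 PL?T → r1=0xcf
[3] flags=0010 CC?F → skip
[4] flags=0010 → (cmp)
[5] flags=0010 CC?F → skip
[6] flags=0010 EQ?F → skip
[7] flags=0010 CS?T → r0=0x56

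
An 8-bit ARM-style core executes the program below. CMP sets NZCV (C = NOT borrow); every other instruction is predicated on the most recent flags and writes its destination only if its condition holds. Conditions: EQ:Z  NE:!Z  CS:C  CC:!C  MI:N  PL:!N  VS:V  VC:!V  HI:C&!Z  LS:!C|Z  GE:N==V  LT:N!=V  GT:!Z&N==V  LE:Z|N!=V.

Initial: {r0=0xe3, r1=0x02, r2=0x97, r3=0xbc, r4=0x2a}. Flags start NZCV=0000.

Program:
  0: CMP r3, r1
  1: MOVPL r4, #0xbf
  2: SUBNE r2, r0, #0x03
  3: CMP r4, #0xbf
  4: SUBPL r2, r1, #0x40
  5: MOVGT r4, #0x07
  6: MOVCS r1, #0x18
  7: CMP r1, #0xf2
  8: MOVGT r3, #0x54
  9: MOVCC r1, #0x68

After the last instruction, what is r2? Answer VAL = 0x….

VAL = 0xc2

0: ✓ CMP  NZCV=1010
1: · MOVPL
2: ✓ SUBNE  r2←0xe0
3: ✓ CMP  NZCV=0000
4: ✓ SUBPL  r2←0xc2
5: ✓ MOVGT  r4←0x07
6: · MOVCS
7: ✓ CMP  NZCV=0000
8: ✓ MOVGT  r3←0x54
9: ✓ MOVCC  r1←0x68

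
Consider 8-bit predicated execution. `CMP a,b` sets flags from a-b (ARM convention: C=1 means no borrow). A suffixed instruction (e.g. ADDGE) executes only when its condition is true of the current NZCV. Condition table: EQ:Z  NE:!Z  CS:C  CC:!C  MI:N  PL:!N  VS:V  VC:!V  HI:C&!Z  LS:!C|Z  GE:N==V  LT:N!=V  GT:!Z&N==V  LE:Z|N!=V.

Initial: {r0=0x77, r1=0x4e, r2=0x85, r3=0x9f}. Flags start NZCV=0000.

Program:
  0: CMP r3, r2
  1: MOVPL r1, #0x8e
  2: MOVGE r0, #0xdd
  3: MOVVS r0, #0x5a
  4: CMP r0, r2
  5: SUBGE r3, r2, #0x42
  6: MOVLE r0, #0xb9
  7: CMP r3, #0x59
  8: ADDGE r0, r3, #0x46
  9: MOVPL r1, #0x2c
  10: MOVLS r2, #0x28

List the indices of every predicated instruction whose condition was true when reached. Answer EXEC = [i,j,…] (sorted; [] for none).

EXEC = [1,2,5,10]

0: ✓ CMP  NZCV=0010
1: ✓ MOVPL  r1←0x8e
2: ✓ MOVGE  r0←0xdd
3: · MOVVS
4: ✓ CMP  NZCV=0010
5: ✓ SUBGE  r3←0x43
6: · MOVLE
7: ✓ CMP  NZCV=1000
8: · ADDGE
9: · MOVPL
10: ✓ MOVLS  r2←0x28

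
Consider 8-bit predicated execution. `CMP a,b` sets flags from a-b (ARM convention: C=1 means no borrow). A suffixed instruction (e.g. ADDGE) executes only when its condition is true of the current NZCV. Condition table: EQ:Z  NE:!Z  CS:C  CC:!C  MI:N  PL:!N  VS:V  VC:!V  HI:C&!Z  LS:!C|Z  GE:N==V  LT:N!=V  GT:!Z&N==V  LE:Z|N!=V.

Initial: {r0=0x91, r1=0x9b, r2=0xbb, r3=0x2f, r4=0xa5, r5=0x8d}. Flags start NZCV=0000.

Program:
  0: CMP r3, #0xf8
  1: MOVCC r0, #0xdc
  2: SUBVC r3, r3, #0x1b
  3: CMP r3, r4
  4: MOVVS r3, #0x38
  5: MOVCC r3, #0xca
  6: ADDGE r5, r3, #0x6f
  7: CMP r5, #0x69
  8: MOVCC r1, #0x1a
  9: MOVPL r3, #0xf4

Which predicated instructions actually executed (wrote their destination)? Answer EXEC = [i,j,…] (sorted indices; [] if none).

0: ✓ CMP  NZCV=0000
1: ✓ MOVCC  r0←0xdc
2: ✓ SUBVC  r3←0x14
3: ✓ CMP  NZCV=0000
4: · MOVVS
5: ✓ MOVCC  r3←0xca
6: ✓ ADDGE  r5←0x39
7: ✓ CMP  NZCV=1000
8: ✓ MOVCC  r1←0x1a
9: · MOVPL

EXEC = [1,2,5,6,8]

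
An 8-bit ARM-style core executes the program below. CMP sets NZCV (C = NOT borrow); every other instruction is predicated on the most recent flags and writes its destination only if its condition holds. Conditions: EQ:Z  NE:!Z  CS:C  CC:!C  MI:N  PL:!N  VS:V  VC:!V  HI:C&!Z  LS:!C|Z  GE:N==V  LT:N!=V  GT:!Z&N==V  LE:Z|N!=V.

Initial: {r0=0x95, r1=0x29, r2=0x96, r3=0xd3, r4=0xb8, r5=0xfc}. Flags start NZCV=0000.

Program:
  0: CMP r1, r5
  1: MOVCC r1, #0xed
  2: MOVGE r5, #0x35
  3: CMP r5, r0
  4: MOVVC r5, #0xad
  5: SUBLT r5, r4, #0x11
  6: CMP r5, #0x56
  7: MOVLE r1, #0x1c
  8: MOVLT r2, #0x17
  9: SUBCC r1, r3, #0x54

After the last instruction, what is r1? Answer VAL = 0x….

0: ✓ CMP  NZCV=0000
1: ✓ MOVCC  r1←0xed
2: ✓ MOVGE  r5←0x35
3: ✓ CMP  NZCV=1001
4: · MOVVC
5: · SUBLT
6: ✓ CMP  NZCV=1000
7: ✓ MOVLE  r1←0x1c
8: ✓ MOVLT  r2←0x17
9: ✓ SUBCC  r1←0x7f

VAL = 0x7f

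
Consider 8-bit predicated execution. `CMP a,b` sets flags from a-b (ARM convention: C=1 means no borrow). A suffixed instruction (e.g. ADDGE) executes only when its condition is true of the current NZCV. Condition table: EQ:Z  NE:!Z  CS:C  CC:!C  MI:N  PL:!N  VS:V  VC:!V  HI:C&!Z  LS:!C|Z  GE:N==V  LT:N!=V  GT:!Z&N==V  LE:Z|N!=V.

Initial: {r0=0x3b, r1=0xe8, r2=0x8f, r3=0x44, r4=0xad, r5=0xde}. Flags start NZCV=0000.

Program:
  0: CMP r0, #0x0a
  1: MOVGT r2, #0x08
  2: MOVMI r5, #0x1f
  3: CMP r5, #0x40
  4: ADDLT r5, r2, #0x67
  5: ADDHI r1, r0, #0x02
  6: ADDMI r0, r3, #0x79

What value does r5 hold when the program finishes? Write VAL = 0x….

VAL = 0x6f

[0] flags=0010 → (cmp)
[1] flags=0010 GT?T → r2=0x08
[2] flags=0010 MI?F → skip
[3] flags=1010 → (cmp)
[4] flags=1010 LT?T → r5=0x6f
[5] flags=1010 HI?T → r1=0x3d
[6] flags=1010 MI?T → r0=0xbd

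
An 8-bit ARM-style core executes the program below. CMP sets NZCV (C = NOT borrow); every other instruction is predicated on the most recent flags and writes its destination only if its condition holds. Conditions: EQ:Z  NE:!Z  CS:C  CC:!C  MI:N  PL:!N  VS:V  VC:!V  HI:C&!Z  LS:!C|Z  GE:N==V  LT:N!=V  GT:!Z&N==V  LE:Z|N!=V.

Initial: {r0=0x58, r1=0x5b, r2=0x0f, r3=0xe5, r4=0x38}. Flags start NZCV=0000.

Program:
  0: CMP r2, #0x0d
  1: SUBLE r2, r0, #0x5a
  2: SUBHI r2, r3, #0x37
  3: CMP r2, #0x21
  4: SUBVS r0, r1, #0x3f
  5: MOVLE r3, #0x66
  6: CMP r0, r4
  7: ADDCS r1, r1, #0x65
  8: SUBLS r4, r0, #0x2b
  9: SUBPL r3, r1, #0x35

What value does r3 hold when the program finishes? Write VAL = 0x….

VAL = 0x8b

[0] flags=0010 → (cmp)
[1] flags=0010 LE?F → skip
[2] flags=0010 HI?T → r2=0xae
[3] flags=1010 → (cmp)
[4] flags=1010 VS?F → skip
[5] flags=1010 LE?T → r3=0x66
[6] flags=0010 → (cmp)
[7] flags=0010 CS?T → r1=0xc0
[8] flags=0010 LS?F → skip
[9] flags=0010 PL?T → r3=0x8b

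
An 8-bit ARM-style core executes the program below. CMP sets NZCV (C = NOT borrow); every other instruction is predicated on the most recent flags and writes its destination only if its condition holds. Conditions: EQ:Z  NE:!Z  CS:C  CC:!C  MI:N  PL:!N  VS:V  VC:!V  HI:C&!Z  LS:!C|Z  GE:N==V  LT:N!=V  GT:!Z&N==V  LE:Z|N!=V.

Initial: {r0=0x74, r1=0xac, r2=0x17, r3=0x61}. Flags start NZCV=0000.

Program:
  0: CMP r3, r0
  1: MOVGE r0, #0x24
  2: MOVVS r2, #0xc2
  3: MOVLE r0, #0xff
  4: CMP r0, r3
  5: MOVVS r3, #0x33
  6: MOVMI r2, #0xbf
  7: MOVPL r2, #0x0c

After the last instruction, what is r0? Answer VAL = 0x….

VAL = 0xff

0: ✓ CMP  NZCV=1000
1: · MOVGE
2: · MOVVS
3: ✓ MOVLE  r0←0xff
4: ✓ CMP  NZCV=1010
5: · MOVVS
6: ✓ MOVMI  r2←0xbf
7: · MOVPL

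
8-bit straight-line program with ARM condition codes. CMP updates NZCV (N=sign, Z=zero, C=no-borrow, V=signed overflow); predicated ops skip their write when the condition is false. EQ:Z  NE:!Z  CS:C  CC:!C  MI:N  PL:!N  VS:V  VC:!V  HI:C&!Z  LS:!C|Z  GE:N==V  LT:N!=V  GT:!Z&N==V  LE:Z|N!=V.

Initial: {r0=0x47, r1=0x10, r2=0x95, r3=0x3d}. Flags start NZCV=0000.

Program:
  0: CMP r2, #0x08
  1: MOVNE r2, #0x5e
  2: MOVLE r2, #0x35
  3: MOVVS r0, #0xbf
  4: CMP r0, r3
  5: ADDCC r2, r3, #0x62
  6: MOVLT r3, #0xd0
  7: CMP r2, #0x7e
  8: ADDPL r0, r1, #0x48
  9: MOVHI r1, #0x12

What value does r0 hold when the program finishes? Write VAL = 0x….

VAL = 0x47

0: ✓ CMP  NZCV=1010
1: ✓ MOVNE  r2←0x5e
2: ✓ MOVLE  r2←0x35
3: · MOVVS
4: ✓ CMP  NZCV=0010
5: · ADDCC
6: · MOVLT
7: ✓ CMP  NZCV=1000
8: · ADDPL
9: · MOVHI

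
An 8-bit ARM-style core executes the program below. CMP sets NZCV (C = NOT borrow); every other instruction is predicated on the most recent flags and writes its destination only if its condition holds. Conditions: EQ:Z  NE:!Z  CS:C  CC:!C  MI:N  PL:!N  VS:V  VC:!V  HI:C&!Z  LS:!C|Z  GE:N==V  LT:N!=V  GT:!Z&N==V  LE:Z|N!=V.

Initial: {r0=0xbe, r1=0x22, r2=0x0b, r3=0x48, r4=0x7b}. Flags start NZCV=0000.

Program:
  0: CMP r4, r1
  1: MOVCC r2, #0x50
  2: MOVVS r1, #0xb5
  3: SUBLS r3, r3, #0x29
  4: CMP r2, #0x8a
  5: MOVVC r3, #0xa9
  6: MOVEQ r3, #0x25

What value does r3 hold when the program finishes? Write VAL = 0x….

VAL = 0x48

0: ✓ CMP  NZCV=0010
1: · MOVCC
2: · MOVVS
3: · SUBLS
4: ✓ CMP  NZCV=1001
5: · MOVVC
6: · MOVEQ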